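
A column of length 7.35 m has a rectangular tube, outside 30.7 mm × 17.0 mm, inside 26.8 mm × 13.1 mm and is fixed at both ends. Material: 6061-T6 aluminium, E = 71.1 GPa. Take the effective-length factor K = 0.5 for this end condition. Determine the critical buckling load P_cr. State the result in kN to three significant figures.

Weak-axis I_min = (h_o·b_o³ − h_i·b_i³)/12 with b_o = 17.0, b_i = 13.10 mm (shorter outer/inner sides).
I_min = (30.7×17.0³ − 26.80×13.10³)/12 = 7.548×10^3 mm⁴
I = 7.548×10^3 mm⁴ = 7.548×10^-9 m⁴
Effective length L_e = K·L = 0.5 × 7.35 = 3.675 m
P_cr = π²EI / L_e² = π² × 71.1×10⁹ × 7.548×10^-9 / 3.675² = 392.2 N

P_cr ≈ 0.392 kN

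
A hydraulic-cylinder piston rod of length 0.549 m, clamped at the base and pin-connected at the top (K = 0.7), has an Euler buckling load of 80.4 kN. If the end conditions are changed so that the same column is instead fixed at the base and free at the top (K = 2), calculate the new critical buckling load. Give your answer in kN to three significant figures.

P_cr ≈ 9.85 kN

P_cr ∝ 1/K², so P_cr,new = P_cr,old × (K_old/K_new)² = 80.4 × (0.7/2)²
= 80.4 × 0.1225 = 9.85 kN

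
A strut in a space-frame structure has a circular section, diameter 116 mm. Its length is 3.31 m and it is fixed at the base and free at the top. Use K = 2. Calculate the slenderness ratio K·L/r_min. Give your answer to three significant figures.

For a solid circle r = d/4 = 116/4 = 29.00 mm
L_e = K·L = 2 × 3.31 m = 6.620 m = 6620.0 mm
λ = L_e / r_min = 6620.0 / 29.00 = 228

λ ≈ 228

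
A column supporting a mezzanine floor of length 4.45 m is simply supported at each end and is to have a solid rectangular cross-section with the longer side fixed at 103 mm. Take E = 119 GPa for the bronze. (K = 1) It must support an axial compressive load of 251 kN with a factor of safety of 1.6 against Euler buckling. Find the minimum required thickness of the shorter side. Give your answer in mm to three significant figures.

b ≈ 92.4 mm

Required P_cr = n·P = 1.6 × 251 = 401.6 kN
L_e = K·L = 1 × 4.45 = 4.450 m
Required I = P_cr·L_e²/(π²E) = 4.016×10^5 × 4.450² / (π² × 1.19×10^11) = 6.771×10^-6 m⁴
I_req = 6.771×10^6 mm⁴
Rectangle, weak axis: I_min = h·b³/12 with h = 103 mm fixed  ⇒  b = (12I/h)^(1/3) = 92.4 mm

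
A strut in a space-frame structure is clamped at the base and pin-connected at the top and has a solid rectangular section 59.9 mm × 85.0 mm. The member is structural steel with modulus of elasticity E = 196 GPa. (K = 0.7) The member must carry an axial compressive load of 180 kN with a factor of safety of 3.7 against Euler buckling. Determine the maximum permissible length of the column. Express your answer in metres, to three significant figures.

L_max ≈ 3.00 m

Buckling occurs about the weak axis: I_min = h·b³/12 with b = 59.9 mm (the shorter side).
I_min = 85.0×59.9³/12 = 1.522×10^6 mm⁴
I = 1.522×10^-6 m⁴
Required critical load P_cr = n·P = 3.7 × 180 = 666.0 kN = 6.660×10^5 N
From P_cr = π²EI/(K·L)²:  L = (1/K)·√(π²EI/P_cr) = (1/0.7)·√(π²×1.96×10^11×1.522×10^-6/6.660×10^5)
L = 3.00 m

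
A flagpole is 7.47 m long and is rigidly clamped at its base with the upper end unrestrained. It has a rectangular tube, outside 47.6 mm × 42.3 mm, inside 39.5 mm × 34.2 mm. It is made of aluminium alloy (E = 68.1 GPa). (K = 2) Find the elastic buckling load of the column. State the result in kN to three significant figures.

Weak-axis I_min = (h_o·b_o³ − h_i·b_i³)/12 with b_o = 42.3, b_i = 34.20 mm (shorter outer/inner sides).
I_min = (47.6×42.3³ − 39.50×34.20³)/12 = 1.686×10^5 mm⁴
I = 1.686×10^5 mm⁴ = 1.686×10^-7 m⁴
Effective length L_e = K·L = 2 × 7.47 = 14.94 m
P_cr = π²EI / L_e² = π² × 68.1×10⁹ × 1.686×10^-7 / 14.94² = 507.6 N

P_cr ≈ 0.508 kN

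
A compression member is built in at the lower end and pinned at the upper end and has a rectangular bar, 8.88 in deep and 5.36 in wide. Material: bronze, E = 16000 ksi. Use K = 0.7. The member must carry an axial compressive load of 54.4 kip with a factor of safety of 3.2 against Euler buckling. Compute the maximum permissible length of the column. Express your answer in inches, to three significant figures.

Buckling occurs about the weak axis: I_min = h·b³/12 with b = 5.36 in (the shorter side).
I_min = 8.88×5.36³/12 = 114.0 in⁴
Required critical load P_cr = n·P = 3.2 × 54.4 = 174.1 kip = 1.741×10^5 lb
From P_cr = π²EI/(K·L)²:  L = (1/K)·√(π²EI/P_cr) = (1/0.7)·√(π²×1.60×10^7×114.0/1.741×10^5)
L = 459 in

L_max ≈ 459 in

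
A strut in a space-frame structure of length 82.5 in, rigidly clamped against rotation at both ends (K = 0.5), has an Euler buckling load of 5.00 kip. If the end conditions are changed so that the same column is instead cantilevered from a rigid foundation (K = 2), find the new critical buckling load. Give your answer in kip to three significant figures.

P_cr ∝ 1/K², so P_cr,new = P_cr,old × (K_old/K_new)² = 5.00 × (0.5/2)²
= 5.00 × 0.06250 = 0.312 kip

P_cr ≈ 0.312 kip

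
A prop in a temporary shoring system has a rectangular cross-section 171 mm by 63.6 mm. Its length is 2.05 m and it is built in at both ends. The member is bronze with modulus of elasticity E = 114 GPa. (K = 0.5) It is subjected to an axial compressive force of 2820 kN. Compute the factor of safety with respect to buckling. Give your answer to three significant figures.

n ≈ 1.39

Buckling occurs about the weak axis: I_min = h·b³/12 with b = 63.6 mm (the shorter side).
I_min = 171×63.6³/12 = 3.666×10^6 mm⁴
I = 3.666×10^6 mm⁴ = 3.666×10^-6 m⁴
Effective length L_e = K·L = 0.5 × 2.05 = 1.025 m
P_cr = π²EI / L_e² = π² × 114×10⁹ × 3.666×10^-6 / 1.025² = 3.926×10^6 N
Factor of safety n = P_cr / P = 3925.9 / 2820 = 1.39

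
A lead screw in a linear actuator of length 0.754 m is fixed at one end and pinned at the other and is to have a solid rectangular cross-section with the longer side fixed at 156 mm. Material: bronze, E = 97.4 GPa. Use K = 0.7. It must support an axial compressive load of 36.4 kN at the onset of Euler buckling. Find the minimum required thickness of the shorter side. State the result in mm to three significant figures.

L_e = K·L = 0.7 × 0.754 = 0.5278 m
Required I = P_cr·L_e²/(π²E) = 3.640×10^4 × 0.5278² / (π² × 9.74×10^10) = 1.055×10^-8 m⁴
I_req = 1.055×10^4 mm⁴
Rectangle, weak axis: I_min = h·b³/12 with h = 156 mm fixed  ⇒  b = (12I/h)^(1/3) = 9.33 mm

b ≈ 9.33 mm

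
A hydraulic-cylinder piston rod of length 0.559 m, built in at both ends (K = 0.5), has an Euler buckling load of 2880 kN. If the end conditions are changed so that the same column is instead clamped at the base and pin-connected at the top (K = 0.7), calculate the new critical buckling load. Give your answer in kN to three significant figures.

P_cr ∝ 1/K², so P_cr,new = P_cr,old × (K_old/K_new)² = 2880 × (0.5/0.7)²
= 2880 × 0.5102 = 1470 kN

P_cr ≈ 1470 kN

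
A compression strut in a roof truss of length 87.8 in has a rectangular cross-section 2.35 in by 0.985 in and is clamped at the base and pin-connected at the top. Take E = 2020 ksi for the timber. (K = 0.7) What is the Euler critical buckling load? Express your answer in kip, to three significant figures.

Buckling occurs about the weak axis: I_min = h·b³/12 with b = 0.985 in (the shorter side).
I_min = 2.35×0.985³/12 = 0.1872 in⁴
Effective length L_e = K·L = 0.7 × 87.8 = 61.46 in
P_cr = π²EI / L_e² = π² × 2020×10³ × 0.1872 / 61.46² = 987.8 lb

P_cr ≈ 0.988 kip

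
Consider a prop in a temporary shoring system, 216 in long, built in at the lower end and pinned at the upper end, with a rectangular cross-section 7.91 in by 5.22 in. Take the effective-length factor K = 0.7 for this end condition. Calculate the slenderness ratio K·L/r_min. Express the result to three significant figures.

λ ≈ 100

For a rectangle r_min = b/√12 = 5.22/√12 = 1.507 in
L_e = K·L = 0.7 × 216 = 151.2 in
λ = L_e / r_min = 151.20 / 1.507 = 100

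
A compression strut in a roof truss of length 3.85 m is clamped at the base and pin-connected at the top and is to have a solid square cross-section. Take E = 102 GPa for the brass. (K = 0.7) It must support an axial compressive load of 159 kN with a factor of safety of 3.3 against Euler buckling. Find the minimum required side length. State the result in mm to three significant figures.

a ≈ 82.1 mm

Required P_cr = n·P = 3.3 × 159 = 524.7 kN
L_e = K·L = 0.7 × 3.85 = 2.695 m
Required I = P_cr·L_e²/(π²E) = 5.247×10^5 × 2.695² / (π² × 1.02×10^11) = 3.786×10^-6 m⁴
I_req = 3.786×10^6 mm⁴
Solid square: I = a⁴/12  ⇒  a = (12I)^(1/4) = (12×3.786×10^6)^(1/4) = 82.1 mm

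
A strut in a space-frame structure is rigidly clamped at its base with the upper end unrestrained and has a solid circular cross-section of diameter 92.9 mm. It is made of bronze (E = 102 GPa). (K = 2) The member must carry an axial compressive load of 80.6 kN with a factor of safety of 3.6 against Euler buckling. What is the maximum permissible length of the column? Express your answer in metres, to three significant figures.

L_max ≈ 1.78 m

I = πd⁴/64 = π×92.9⁴/64 = 3.656×10^6 mm⁴
I = 3.656×10^-6 m⁴
Required critical load P_cr = n·P = 3.6 × 80.6 = 290.2 kN = 2.902×10^5 N
From P_cr = π²EI/(K·L)²:  L = (1/K)·√(π²EI/P_cr) = (1/2)·√(π²×1.02×10^11×3.656×10^-6/2.902×10^5)
L = 1.78 m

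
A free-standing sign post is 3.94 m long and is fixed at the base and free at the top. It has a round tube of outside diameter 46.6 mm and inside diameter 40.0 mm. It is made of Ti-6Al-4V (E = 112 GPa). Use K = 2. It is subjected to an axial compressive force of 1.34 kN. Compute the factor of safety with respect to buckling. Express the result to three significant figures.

n ≈ 1.41

d_o = 46.6 mm, d_i = 40.0 mm
I = π(d_o⁴ − d_i⁴)/64 = π(46.6⁴ − 40.00⁴)/64 = 1.058×10^5 mm⁴
I = 1.058×10^5 mm⁴ = 1.058×10^-7 m⁴
Effective length L_e = K·L = 2 × 3.94 = 7.880 m
P_cr = π²EI / L_e² = π² × 112×10⁹ × 1.058×10^-7 / 7.880² = 1.884×10^3 N
Factor of safety n = P_cr / P = 1.8837 / 1.34 = 1.41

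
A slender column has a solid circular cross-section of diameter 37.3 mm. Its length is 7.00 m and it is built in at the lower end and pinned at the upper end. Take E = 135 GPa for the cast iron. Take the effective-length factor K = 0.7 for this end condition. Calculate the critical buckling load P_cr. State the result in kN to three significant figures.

I = πd⁴/64 = π×37.3⁴/64 = 9.502×10^4 mm⁴
I = 9.502×10^4 mm⁴ = 9.502×10^-8 m⁴
Effective length L_e = K·L = 0.7 × 7.00 = 4.900 m
P_cr = π²EI / L_e² = π² × 135×10⁹ × 9.502×10^-8 / 4.900² = 5.273×10^3 N

P_cr ≈ 5.27 kN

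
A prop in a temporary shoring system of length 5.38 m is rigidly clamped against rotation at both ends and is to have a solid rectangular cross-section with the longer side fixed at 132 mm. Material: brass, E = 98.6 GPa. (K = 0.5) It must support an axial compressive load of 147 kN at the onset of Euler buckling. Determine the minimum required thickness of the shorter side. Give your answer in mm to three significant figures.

L_e = K·L = 0.5 × 5.38 = 2.690 m
Required I = P_cr·L_e²/(π²E) = 1.470×10^5 × 2.690² / (π² × 9.86×10^10) = 1.093×10^-6 m⁴
I_req = 1.093×10^6 mm⁴
Rectangle, weak axis: I_min = h·b³/12 with h = 132 mm fixed  ⇒  b = (12I/h)^(1/3) = 46.3 mm

b ≈ 46.3 mm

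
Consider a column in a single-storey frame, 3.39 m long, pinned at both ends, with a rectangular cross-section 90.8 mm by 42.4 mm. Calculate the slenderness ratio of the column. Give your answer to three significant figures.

For a rectangle r_min = b/√12 = 42.4/√12 = 12.24 mm
L_e = K·L = 1 × 3.39 m = 3.390 m = 3390.0 mm
λ = L_e / r_min = 3390.0 / 12.24 = 277

λ ≈ 277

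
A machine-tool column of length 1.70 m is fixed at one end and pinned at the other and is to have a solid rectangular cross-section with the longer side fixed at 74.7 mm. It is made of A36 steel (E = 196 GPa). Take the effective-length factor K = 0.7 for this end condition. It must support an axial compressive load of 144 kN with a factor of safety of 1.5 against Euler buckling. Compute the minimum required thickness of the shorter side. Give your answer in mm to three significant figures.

Required P_cr = n·P = 1.5 × 144 = 216.0 kN
L_e = K·L = 0.7 × 1.70 = 1.190 m
Required I = P_cr·L_e²/(π²E) = 2.160×10^5 × 1.190² / (π² × 1.96×10^11) = 1.581×10^-7 m⁴
I_req = 1.581×10^5 mm⁴
Rectangle, weak axis: I_min = h·b³/12 with h = 74.7 mm fixed  ⇒  b = (12I/h)^(1/3) = 29.4 mm

b ≈ 29.4 mm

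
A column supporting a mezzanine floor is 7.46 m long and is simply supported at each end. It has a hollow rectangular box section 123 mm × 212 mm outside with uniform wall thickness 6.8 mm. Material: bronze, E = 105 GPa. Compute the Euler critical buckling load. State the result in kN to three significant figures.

Inner dimensions: h_i = 212 − 2×6.8 = 198.4 mm, b_i = 123 − 2×6.8 = 109.4 mm
Weak-axis I_min = (h_o·b_o³ − h_i·b_i³)/12 with b_o = 123, b_i = 109.4 mm (shorter outer/inner sides).
I_min = (212×123³ − 198.4×109.4³)/12 = 1.123×10^7 mm⁴
I = 1.123×10^7 mm⁴ = 1.123×10^-5 m⁴
Effective length L_e = K·L = 1 × 7.46 = 7.460 m
P_cr = π²EI / L_e² = π² × 105×10⁹ × 1.123×10^-5 / 7.460² = 2.091×10^5 N

P_cr ≈ 209 kN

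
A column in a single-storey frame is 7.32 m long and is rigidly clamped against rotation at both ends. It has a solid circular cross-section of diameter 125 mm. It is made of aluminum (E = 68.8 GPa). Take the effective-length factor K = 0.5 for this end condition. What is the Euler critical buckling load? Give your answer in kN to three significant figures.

I = πd⁴/64 = π×125⁴/64 = 1.198×10^7 mm⁴
I = 1.198×10^7 mm⁴ = 1.198×10^-5 m⁴
Effective length L_e = K·L = 0.5 × 7.32 = 3.660 m
P_cr = π²EI / L_e² = π² × 68.8×10⁹ × 1.198×10^-5 / 3.660² = 6.075×10^5 N

P_cr ≈ 607 kN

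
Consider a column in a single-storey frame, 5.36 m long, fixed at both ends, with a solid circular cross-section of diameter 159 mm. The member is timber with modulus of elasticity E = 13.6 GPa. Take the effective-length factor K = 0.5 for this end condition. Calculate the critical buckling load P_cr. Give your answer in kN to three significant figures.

I = πd⁴/64 = π×159⁴/64 = 3.137×10^7 mm⁴
I = 3.137×10^7 mm⁴ = 3.137×10^-5 m⁴
Effective length L_e = K·L = 0.5 × 5.36 = 2.680 m
P_cr = π²EI / L_e² = π² × 13.6×10⁹ × 3.137×10^-5 / 2.680² = 5.863×10^5 N

P_cr ≈ 586 kN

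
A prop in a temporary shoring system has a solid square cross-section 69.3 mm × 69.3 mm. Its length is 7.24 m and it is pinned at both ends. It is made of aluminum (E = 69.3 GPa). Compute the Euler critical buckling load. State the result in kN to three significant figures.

I = a⁴/12 = 69.3⁴/12 = 1.922×10^6 mm⁴
I = 1.922×10^6 mm⁴ = 1.922×10^-6 m⁴
Effective length L_e = K·L = 1 × 7.24 = 7.240 m
P_cr = π²EI / L_e² = π² × 69.3×10⁹ × 1.922×10^-6 / 7.240² = 2.508×10^4 N

P_cr ≈ 25.1 kN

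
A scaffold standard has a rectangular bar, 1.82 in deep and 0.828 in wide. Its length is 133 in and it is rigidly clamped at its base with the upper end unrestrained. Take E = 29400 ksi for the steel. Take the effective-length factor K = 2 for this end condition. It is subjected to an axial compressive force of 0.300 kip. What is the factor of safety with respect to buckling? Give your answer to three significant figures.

Buckling occurs about the weak axis: I_min = h·b³/12 with b = 0.828 in (the shorter side).
I_min = 1.82×0.828³/12 = 8.610×10^-2 in⁴
Effective length L_e = K·L = 2 × 133 = 266.0 in
P_cr = π²EI / L_e² = π² × 29400×10³ × 8.610×10^-2 / 266.0² = 353.1 lb
Factor of safety n = P_cr / P = 0.35307 / 0.300 = 1.18

n ≈ 1.18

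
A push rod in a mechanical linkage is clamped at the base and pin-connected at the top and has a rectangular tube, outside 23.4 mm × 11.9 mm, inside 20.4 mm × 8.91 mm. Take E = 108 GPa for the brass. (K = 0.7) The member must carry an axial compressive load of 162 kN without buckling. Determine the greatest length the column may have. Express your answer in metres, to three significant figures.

L_max ≈ 0.167 m

Weak-axis I_min = (h_o·b_o³ − h_i·b_i³)/12 with b_o = 11.9, b_i = 8.910 mm (shorter outer/inner sides).
I_min = (23.4×11.9³ − 20.40×8.910³)/12 = 2.084×10^3 mm⁴
I = 2.084×10^-9 m⁴
At the buckling limit P_cr = P = 1.620×10^5 N
From P_cr = π²EI/(K·L)²:  L = (1/K)·√(π²EI/P_cr) = (1/0.7)·√(π²×1.08×10^11×2.084×10^-9/1.620×10^5)
L = 0.167 m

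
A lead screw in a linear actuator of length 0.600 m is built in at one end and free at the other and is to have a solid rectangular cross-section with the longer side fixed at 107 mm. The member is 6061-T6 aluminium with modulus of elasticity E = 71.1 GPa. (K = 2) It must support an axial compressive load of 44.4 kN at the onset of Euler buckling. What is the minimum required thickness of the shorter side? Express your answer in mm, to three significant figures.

L_e = K·L = 2 × 0.600 = 1.200 m
Required I = P_cr·L_e²/(π²E) = 4.440×10^4 × 1.200² / (π² × 7.11×10^10) = 9.111×10^-8 m⁴
I_req = 9.111×10^4 mm⁴
Rectangle, weak axis: I_min = h·b³/12 with h = 107 mm fixed  ⇒  b = (12I/h)^(1/3) = 21.7 mm

b ≈ 21.7 mm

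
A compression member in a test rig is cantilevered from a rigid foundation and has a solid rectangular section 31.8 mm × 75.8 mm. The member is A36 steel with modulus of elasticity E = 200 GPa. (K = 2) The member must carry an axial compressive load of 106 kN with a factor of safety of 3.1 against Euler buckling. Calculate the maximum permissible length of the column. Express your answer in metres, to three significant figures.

Buckling occurs about the weak axis: I_min = h·b³/12 with b = 31.8 mm (the shorter side).
I_min = 75.8×31.8³/12 = 2.031×10^5 mm⁴
I = 2.031×10^-7 m⁴
Required critical load P_cr = n·P = 3.1 × 106 = 328.6 kN = 3.286×10^5 N
From P_cr = π²EI/(K·L)²:  L = (1/K)·√(π²EI/P_cr) = (1/2)·√(π²×2.00×10^11×2.031×10^-7/3.286×10^5)
L = 0.552 m

L_max ≈ 0.552 m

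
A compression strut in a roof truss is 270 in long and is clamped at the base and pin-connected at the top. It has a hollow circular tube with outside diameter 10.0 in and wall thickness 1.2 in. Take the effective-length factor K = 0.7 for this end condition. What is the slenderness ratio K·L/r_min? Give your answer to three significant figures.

Inner diameter d_i = 10.0 − 2×1.2 = 7.600 in
I = π(d_o⁴ − d_i⁴)/64 = π(10.0⁴ − 7.600⁴)/64 = 327.1 in⁴
A = 33.18 in²;  r_min = √(I/A) = √(327.1/33.18) = 3.140 in
L_e = K·L = 0.7 × 270 = 189.0 in
λ = L_e / r_min = 189.00 / 3.140 = 60.2

λ ≈ 60.2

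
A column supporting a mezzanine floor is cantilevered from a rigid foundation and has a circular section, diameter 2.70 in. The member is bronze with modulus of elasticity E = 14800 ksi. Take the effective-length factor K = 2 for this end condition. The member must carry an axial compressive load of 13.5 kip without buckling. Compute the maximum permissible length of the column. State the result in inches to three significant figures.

L_max ≈ 84.0 in

I = πd⁴/64 = π×2.70⁴/64 = 2.609 in⁴
At the buckling limit P_cr = P = 1.350×10^4 lb
From P_cr = π²EI/(K·L)²:  L = (1/K)·√(π²EI/P_cr) = (1/2)·√(π²×1.48×10^7×2.609/1.350×10^4)
L = 84.0 in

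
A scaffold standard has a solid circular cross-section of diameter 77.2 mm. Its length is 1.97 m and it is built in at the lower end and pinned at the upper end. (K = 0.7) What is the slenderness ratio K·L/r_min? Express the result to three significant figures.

λ ≈ 71.5

I = πd⁴/64 = π×77.2⁴/64 = 1.744×10^6 mm⁴
A = 4.681×10^3 mm²;  r_min = √(I/A) = √(1.744×10^6/4.681×10^3) = 19.30 mm
L_e = K·L = 0.7 × 1.97 m = 1.379 m = 1379.0 mm
λ = L_e / r_min = 1379.0 / 19.30 = 71.5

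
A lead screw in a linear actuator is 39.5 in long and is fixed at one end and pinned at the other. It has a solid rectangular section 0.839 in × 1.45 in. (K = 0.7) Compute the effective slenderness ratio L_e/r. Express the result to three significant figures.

Buckling occurs about the weak axis: I_min = h·b³/12 with b = 0.839 in (the shorter side).
I_min = 1.45×0.839³/12 = 7.136×10^-2 in⁴
A = 1.217 in²;  r_min = √(I/A) = √(7.136×10^-2/1.217) = 0.2422 in
L_e = K·L = 0.7 × 39.5 = 27.65 in
λ = L_e / r_min = 27.650 / 0.2422 = 114

λ ≈ 114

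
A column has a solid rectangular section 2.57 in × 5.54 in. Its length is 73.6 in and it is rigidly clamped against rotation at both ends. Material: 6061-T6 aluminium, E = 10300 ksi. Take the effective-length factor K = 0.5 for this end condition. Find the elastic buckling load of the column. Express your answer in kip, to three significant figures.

Buckling occurs about the weak axis: I_min = h·b³/12 with b = 2.57 in (the shorter side).
I_min = 5.54×2.57³/12 = 7.837 in⁴
Effective length L_e = K·L = 0.5 × 73.6 = 36.80 in
P_cr = π²EI / L_e² = π² × 10300×10³ × 7.837 / 36.80² = 5.883×10^5 lb

P_cr ≈ 588 kip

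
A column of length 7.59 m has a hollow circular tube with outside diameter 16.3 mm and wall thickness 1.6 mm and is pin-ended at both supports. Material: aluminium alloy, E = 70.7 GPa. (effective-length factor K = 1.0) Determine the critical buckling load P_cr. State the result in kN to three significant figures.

Inner diameter d_i = 16.3 − 2×1.6 = 13.10 mm
I = π(d_o⁴ − d_i⁴)/64 = π(16.3⁴ − 13.10⁴)/64 = 2.020×10^3 mm⁴
I = 2.020×10^3 mm⁴ = 2.020×10^-9 m⁴
Effective length L_e = K·L = 1 × 7.59 = 7.590 m
P_cr = π²EI / L_e² = π² × 70.7×10⁹ × 2.020×10^-9 / 7.590² = 24.46 N

P_cr ≈ 0.0245 kN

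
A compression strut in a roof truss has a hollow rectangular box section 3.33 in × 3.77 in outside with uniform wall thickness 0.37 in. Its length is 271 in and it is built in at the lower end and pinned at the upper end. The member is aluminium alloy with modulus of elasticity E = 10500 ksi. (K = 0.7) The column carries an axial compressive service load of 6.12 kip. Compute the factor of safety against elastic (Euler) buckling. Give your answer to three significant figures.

Inner dimensions: h_i = 3.77 − 2×0.37 = 3.030 in, b_i = 3.33 − 2×0.37 = 2.590 in
Weak-axis I_min = (h_o·b_o³ − h_i·b_i³)/12 with b_o = 3.33, b_i = 2.590 in (shorter outer/inner sides).
I_min = (3.77×3.33³ − 3.030×2.590³)/12 = 7.214 in⁴
Effective length L_e = K·L = 0.7 × 271 = 189.7 in
P_cr = π²EI / L_e² = π² × 10500×10³ × 7.214 / 189.7² = 2.077×10^4 lb
Factor of safety n = P_cr / P = 20.774 / 6.12 = 3.39

n ≈ 3.39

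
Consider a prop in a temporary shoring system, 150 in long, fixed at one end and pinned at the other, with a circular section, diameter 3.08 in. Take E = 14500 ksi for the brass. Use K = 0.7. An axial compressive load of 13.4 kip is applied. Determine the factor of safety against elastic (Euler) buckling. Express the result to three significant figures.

I = πd⁴/64 = π×3.08⁴/64 = 4.417 in⁴
Effective length L_e = K·L = 0.7 × 150 = 105.0 in
P_cr = π²EI / L_e² = π² × 14500×10³ × 4.417 / 105.0² = 5.734×10^4 lb
Factor of safety n = P_cr / P = 57.341 / 13.4 = 4.28

n ≈ 4.28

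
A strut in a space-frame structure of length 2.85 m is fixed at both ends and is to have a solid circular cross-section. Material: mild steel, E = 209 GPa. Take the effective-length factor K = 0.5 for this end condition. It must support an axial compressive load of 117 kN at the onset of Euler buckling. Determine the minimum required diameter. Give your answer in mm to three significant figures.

d ≈ 39.1 mm

L_e = K·L = 0.5 × 2.85 = 1.425 m
Required I = P_cr·L_e²/(π²E) = 1.170×10^5 × 1.425² / (π² × 2.09×10^11) = 1.152×10^-7 m⁴
I_req = 1.152×10^5 mm⁴
Solid circle: I = πd⁴/64  ⇒  d = (64I/π)^(1/4) = (64×1.152×10^5/π)^(1/4) = 39.1 mm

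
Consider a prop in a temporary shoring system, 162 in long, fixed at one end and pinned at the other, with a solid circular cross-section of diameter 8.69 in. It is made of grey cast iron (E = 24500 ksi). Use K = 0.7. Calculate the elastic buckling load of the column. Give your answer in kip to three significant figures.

P_cr ≈ 5260 kip

I = πd⁴/64 = π×8.69⁴/64 = 279.9 in⁴
Effective length L_e = K·L = 0.7 × 162 = 113.4 in
P_cr = π²EI / L_e² = π² × 24500×10³ × 279.9 / 113.4² = 5.264×10^6 lb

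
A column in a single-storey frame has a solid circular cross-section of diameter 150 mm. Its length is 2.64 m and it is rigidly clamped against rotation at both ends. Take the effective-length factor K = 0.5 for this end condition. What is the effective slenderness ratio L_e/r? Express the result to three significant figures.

λ ≈ 35.2

For a solid circle r = d/4 = 150/4 = 37.50 mm
L_e = K·L = 0.5 × 2.64 m = 1.320 m = 1320.0 mm
λ = L_e / r_min = 1320.0 / 37.50 = 35.2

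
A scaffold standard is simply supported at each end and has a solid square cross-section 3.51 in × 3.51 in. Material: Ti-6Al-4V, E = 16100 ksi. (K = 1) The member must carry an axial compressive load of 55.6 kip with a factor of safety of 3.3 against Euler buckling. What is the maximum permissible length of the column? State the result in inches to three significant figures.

I = a⁴/12 = 3.51⁴/12 = 12.65 in⁴
Required critical load P_cr = n·P = 3.3 × 55.6 = 183.5 kip = 1.835×10^5 lb
From P_cr = π²EI/(K·L)²:  L = (1/K)·√(π²EI/P_cr) = (1/1)·√(π²×1.61×10^7×12.65/1.835×10^5)
L = 105 in

L_max ≈ 105 in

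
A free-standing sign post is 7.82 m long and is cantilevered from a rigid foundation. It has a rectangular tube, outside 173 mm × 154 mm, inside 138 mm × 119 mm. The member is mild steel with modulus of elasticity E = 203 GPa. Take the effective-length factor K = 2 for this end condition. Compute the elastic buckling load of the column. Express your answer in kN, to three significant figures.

P_cr ≈ 273 kN

Weak-axis I_min = (h_o·b_o³ − h_i·b_i³)/12 with b_o = 154, b_i = 119.0 mm (shorter outer/inner sides).
I_min = (173×154³ − 138.0×119.0³)/12 = 3.327×10^7 mm⁴
I = 3.327×10^7 mm⁴ = 3.327×10^-5 m⁴
Effective length L_e = K·L = 2 × 7.82 = 15.64 m
P_cr = π²EI / L_e² = π² × 203×10⁹ × 3.327×10^-5 / 15.64² = 2.725×10^5 N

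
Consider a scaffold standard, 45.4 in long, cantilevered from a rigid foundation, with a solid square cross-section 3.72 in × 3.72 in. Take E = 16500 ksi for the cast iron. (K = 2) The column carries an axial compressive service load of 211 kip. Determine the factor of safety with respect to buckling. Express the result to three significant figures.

I = a⁴/12 = 3.72⁴/12 = 15.96 in⁴
Effective length L_e = K·L = 2 × 45.4 = 90.80 in
P_cr = π²EI / L_e² = π² × 16500×10³ × 15.96 / 90.80² = 3.152×10^5 lb
Factor of safety n = P_cr / P = 315.21 / 211 = 1.49

n ≈ 1.49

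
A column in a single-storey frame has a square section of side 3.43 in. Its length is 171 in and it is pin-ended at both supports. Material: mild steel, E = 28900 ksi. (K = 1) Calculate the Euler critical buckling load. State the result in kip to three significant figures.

I = a⁴/12 = 3.43⁴/12 = 11.53 in⁴
Effective length L_e = K·L = 1 × 171 = 171.0 in
P_cr = π²EI / L_e² = π² × 28900×10³ × 11.53 / 171.0² = 1.125×10^5 lb

P_cr ≈ 113 kip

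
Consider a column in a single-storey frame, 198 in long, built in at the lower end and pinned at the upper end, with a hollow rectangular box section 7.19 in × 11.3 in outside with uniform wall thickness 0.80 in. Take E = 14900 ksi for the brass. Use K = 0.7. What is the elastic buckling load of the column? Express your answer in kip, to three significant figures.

P_cr ≈ 1600 kip

Inner dimensions: h_i = 11.3 − 2×0.80 = 9.700 in, b_i = 7.19 − 2×0.80 = 5.590 in
Weak-axis I_min = (h_o·b_o³ − h_i·b_i³)/12 with b_o = 7.19, b_i = 5.590 in (shorter outer/inner sides).
I_min = (11.3×7.19³ − 9.700×5.590³)/12 = 208.8 in⁴
Effective length L_e = K·L = 0.7 × 198 = 138.6 in
P_cr = π²EI / L_e² = π² × 14900×10³ × 208.8 / 138.6² = 1.599×10^6 lb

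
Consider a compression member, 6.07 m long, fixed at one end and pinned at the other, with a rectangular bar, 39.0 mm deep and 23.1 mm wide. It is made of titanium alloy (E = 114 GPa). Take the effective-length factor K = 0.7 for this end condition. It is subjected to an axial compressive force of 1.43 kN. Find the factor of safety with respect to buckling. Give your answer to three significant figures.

Buckling occurs about the weak axis: I_min = h·b³/12 with b = 23.1 mm (the shorter side).
I_min = 39.0×23.1³/12 = 4.006×10^4 mm⁴
I = 4.006×10^4 mm⁴ = 4.006×10^-8 m⁴
Effective length L_e = K·L = 0.7 × 6.07 = 4.249 m
P_cr = π²EI / L_e² = π² × 114×10⁹ × 4.006×10^-8 / 4.249² = 2.497×10^3 N
Factor of safety n = P_cr / P = 2.4966 / 1.43 = 1.75

n ≈ 1.75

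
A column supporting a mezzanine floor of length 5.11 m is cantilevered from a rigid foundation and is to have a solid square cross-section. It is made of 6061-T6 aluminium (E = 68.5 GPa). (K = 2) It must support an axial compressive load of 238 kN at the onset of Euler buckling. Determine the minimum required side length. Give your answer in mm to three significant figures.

a ≈ 145 mm

L_e = K·L = 2 × 5.11 = 10.22 m
Required I = P_cr·L_e²/(π²E) = 2.380×10^5 × 10.22² / (π² × 6.85×10^10) = 3.677×10^-5 m⁴
I_req = 3.677×10^7 mm⁴
Solid square: I = a⁴/12  ⇒  a = (12I)^(1/4) = (12×3.677×10^7)^(1/4) = 145 mm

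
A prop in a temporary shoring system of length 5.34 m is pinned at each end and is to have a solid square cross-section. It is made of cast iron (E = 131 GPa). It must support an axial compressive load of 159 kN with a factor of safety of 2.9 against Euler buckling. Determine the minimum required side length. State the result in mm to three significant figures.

Required P_cr = n·P = 2.9 × 159 = 461.1 kN
L_e = K·L = 1 × 5.34 = 5.340 m
Required I = P_cr·L_e²/(π²E) = 4.611×10^5 × 5.340² / (π² × 1.31×10^11) = 1.017×10^-5 m⁴
I_req = 1.017×10^7 mm⁴
Solid square: I = a⁴/12  ⇒  a = (12I)^(1/4) = (12×1.017×10^7)^(1/4) = 105 mm

a ≈ 105 mm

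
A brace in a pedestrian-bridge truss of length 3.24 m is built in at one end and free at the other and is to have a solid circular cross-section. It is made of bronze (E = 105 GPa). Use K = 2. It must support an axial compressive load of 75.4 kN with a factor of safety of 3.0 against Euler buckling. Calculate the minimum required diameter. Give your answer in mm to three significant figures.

d ≈ 117 mm

Required P_cr = n·P = 3.0 × 75.4 = 226.2 kN
L_e = K·L = 2 × 3.24 = 6.480 m
Required I = P_cr·L_e²/(π²E) = 2.262×10^5 × 6.480² / (π² × 1.05×10^11) = 9.165×10^-6 m⁴
I_req = 9.165×10^6 mm⁴
Solid circle: I = πd⁴/64  ⇒  d = (64I/π)^(1/4) = (64×9.165×10^6/π)^(1/4) = 117 mm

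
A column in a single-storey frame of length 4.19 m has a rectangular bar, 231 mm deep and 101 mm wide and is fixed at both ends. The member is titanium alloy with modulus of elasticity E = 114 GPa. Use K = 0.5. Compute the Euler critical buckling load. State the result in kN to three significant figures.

P_cr ≈ 5080 kN

Buckling occurs about the weak axis: I_min = h·b³/12 with b = 101 mm (the shorter side).
I_min = 231×101³/12 = 1.983×10^7 mm⁴
I = 1.983×10^7 mm⁴ = 1.983×10^-5 m⁴
Effective length L_e = K·L = 0.5 × 4.19 = 2.095 m
P_cr = π²EI / L_e² = π² × 114×10⁹ × 1.983×10^-5 / 2.095² = 5.084×10^6 N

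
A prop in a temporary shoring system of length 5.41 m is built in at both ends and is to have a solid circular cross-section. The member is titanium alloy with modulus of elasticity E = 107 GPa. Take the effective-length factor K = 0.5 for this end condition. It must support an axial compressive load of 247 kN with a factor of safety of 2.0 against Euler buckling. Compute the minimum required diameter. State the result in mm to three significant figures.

Required P_cr = n·P = 2.0 × 247 = 494.0 kN
L_e = K·L = 0.5 × 5.41 = 2.705 m
Required I = P_cr·L_e²/(π²E) = 4.940×10^5 × 2.705² / (π² × 1.07×10^11) = 3.423×10^-6 m⁴
I_req = 3.423×10^6 mm⁴
Solid circle: I = πd⁴/64  ⇒  d = (64I/π)^(1/4) = (64×3.423×10^6/π)^(1/4) = 91.4 mm

d ≈ 91.4 mm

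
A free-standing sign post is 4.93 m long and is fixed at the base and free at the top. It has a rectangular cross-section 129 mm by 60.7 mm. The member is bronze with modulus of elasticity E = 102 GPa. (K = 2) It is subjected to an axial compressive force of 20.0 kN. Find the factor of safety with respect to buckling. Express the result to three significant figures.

n ≈ 1.24

Buckling occurs about the weak axis: I_min = h·b³/12 with b = 60.7 mm (the shorter side).
I_min = 129×60.7³/12 = 2.404×10^6 mm⁴
I = 2.404×10^6 mm⁴ = 2.404×10^-6 m⁴
Effective length L_e = K·L = 2 × 4.93 = 9.860 m
P_cr = π²EI / L_e² = π² × 102×10⁹ × 2.404×10^-6 / 9.860² = 2.490×10^4 N
Factor of safety n = P_cr / P = 24.895 / 20.0 = 1.24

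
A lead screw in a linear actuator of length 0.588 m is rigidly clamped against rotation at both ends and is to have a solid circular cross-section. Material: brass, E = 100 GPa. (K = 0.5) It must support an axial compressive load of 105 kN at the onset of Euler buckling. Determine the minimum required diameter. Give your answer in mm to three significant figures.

d ≈ 20.8 mm

L_e = K·L = 0.5 × 0.588 = 0.2940 m
Required I = P_cr·L_e²/(π²E) = 1.050×10^5 × 0.2940² / (π² × 1.00×10^11) = 9.196×10^-9 m⁴
I_req = 9.196×10^3 mm⁴
Solid circle: I = πd⁴/64  ⇒  d = (64I/π)^(1/4) = (64×9.196×10^3/π)^(1/4) = 20.8 mm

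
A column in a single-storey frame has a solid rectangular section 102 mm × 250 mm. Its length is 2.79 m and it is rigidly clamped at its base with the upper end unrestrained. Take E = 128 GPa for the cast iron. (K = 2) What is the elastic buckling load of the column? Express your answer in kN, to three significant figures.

P_cr ≈ 897 kN

Buckling occurs about the weak axis: I_min = h·b³/12 with b = 102 mm (the shorter side).
I_min = 250×102³/12 = 2.211×10^7 mm⁴
I = 2.211×10^7 mm⁴ = 2.211×10^-5 m⁴
Effective length L_e = K·L = 2 × 2.79 = 5.580 m
P_cr = π²EI / L_e² = π² × 128×10⁹ × 2.211×10^-5 / 5.580² = 8.970×10^5 N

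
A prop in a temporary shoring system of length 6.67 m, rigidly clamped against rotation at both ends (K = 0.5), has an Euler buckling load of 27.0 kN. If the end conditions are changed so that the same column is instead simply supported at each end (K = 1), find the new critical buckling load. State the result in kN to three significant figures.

P_cr ≈ 6.75 kN

P_cr ∝ 1/K², so P_cr,new = P_cr,old × (K_old/K_new)² = 27.0 × (0.5/1)²
= 27.0 × 0.2500 = 6.75 kN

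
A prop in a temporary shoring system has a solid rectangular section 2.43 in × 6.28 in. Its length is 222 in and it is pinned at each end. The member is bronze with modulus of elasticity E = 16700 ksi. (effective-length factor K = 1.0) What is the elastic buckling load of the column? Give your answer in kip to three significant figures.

Buckling occurs about the weak axis: I_min = h·b³/12 with b = 2.43 in (the shorter side).
I_min = 6.28×2.43³/12 = 7.509 in⁴
Effective length L_e = K·L = 1 × 222 = 222.0 in
P_cr = π²EI / L_e² = π² × 16700×10³ × 7.509 / 222.0² = 2.511×10^4 lb

P_cr ≈ 25.1 kip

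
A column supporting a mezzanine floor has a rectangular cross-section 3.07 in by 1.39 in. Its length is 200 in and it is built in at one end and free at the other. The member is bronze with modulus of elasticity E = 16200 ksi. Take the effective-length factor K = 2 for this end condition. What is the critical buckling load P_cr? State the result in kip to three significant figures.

Buckling occurs about the weak axis: I_min = h·b³/12 with b = 1.39 in (the shorter side).
I_min = 3.07×1.39³/12 = 0.6871 in⁴
Effective length L_e = K·L = 2 × 200 = 400.0 in
P_cr = π²EI / L_e² = π² × 16200×10³ × 0.6871 / 400.0² = 686.6 lb

P_cr ≈ 0.687 kip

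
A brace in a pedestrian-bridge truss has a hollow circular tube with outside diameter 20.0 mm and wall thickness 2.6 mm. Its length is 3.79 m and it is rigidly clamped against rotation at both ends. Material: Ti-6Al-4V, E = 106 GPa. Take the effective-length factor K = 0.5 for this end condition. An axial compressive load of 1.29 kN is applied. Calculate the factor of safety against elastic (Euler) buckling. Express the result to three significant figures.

n ≈ 1.24

Inner diameter d_i = 20.0 − 2×2.6 = 14.80 mm
I = π(d_o⁴ − d_i⁴)/64 = π(20.0⁴ − 14.80⁴)/64 = 5.499×10^3 mm⁴
I = 5.499×10^3 mm⁴ = 5.499×10^-9 m⁴
Effective length L_e = K·L = 0.5 × 3.79 = 1.895 m
P_cr = π²EI / L_e² = π² × 106×10⁹ × 5.499×10^-9 / 1.895² = 1.602×10^3 N
Factor of safety n = P_cr / P = 1.6020 / 1.29 = 1.24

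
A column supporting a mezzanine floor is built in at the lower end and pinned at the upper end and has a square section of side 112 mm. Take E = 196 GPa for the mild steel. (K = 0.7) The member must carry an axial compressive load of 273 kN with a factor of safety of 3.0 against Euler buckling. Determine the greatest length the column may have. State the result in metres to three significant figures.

I = a⁴/12 = 112⁴/12 = 1.311×10^7 mm⁴
I = 1.311×10^-5 m⁴
Required critical load P_cr = n·P = 3.0 × 273 = 819.0 kN = 8.190×10^5 N
From P_cr = π²EI/(K·L)²:  L = (1/K)·√(π²EI/P_cr) = (1/0.7)·√(π²×1.96×10^11×1.311×10^-5/8.190×10^5)
L = 7.95 m

L_max ≈ 7.95 m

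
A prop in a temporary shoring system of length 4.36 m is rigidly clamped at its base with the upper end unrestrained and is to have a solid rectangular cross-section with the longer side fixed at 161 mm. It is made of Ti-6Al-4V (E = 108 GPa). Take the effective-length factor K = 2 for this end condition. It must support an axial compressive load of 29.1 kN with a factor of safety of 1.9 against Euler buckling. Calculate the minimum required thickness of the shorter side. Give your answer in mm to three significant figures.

b ≈ 66.5 mm

Required P_cr = n·P = 1.9 × 29.1 = 55.29 kN
L_e = K·L = 2 × 4.36 = 8.720 m
Required I = P_cr·L_e²/(π²E) = 5.529×10^4 × 8.720² / (π² × 1.08×10^11) = 3.944×10^-6 m⁴
I_req = 3.944×10^6 mm⁴
Rectangle, weak axis: I_min = h·b³/12 with h = 161 mm fixed  ⇒  b = (12I/h)^(1/3) = 66.5 mm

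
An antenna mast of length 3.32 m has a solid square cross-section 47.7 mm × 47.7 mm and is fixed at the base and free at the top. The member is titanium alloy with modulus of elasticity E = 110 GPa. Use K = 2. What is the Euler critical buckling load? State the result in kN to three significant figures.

P_cr ≈ 10.6 kN

I = a⁴/12 = 47.7⁴/12 = 4.314×10^5 mm⁴
I = 4.314×10^5 mm⁴ = 4.314×10^-7 m⁴
Effective length L_e = K·L = 2 × 3.32 = 6.640 m
P_cr = π²EI / L_e² = π² × 110×10⁹ × 4.314×10^-7 / 6.640² = 1.062×10^4 N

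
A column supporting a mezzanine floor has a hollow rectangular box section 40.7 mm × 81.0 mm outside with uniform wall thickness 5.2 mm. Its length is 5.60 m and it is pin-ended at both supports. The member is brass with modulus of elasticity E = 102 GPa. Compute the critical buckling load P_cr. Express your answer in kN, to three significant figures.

P_cr ≈ 9.35 kN

Inner dimensions: h_i = 81.0 − 2×5.2 = 70.60 mm, b_i = 40.7 − 2×5.2 = 30.30 mm
Weak-axis I_min = (h_o·b_o³ − h_i·b_i³)/12 with b_o = 40.7, b_i = 30.30 mm (shorter outer/inner sides).
I_min = (81.0×40.7³ − 70.60×30.30³)/12 = 2.914×10^5 mm⁴
I = 2.914×10^5 mm⁴ = 2.914×10^-7 m⁴
Effective length L_e = K·L = 1 × 5.60 = 5.600 m
P_cr = π²EI / L_e² = π² × 102×10⁹ × 2.914×10^-7 / 5.600² = 9.355×10^3 N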